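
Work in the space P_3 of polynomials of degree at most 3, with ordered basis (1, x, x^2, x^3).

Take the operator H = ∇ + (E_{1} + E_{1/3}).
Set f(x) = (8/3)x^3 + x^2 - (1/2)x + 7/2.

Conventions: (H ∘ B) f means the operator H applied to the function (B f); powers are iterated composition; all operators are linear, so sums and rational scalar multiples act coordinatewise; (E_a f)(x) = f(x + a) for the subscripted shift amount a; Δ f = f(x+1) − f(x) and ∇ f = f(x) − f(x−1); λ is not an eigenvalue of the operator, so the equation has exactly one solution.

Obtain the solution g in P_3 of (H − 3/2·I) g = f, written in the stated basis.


the image equals g(x) = (16/3)x^3 - (218/3)x^2 + (2021/3)x - 254531/81

write g with unknown coordinates in the stated basis and equate coefficients in (H − 3/2·I) g = f
solving from the highest basis element down gives g = (16/3)x^3 - (218/3)x^2 + (2021/3)x - 254531/81
check: H g = (32/3)x^3 - 108x^2 + 1010x - 127171/27
so H g − 3/2·g = (8/3)x^3 + x^2 - (1/2)x + 7/2 = f ✓


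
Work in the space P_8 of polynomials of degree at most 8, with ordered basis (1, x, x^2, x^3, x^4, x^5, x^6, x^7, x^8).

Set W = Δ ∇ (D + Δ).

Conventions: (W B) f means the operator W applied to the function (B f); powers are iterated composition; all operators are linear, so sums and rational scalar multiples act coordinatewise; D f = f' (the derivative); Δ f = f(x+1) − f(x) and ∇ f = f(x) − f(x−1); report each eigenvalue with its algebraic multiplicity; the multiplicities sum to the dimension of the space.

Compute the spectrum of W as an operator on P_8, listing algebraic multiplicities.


λ = 0 (multiplicity 9)

image of 1: 0
image of x: 0
image of x^2: 0
image of x^3: 12
image of x^4: 48x + 12
image of x^5: 120x^2 + 60x + 40
image of x^6: 240x^3 + 180x^2 + 240x + 60
image of x^7: 420x^4 + 420x^3 + 840x^2 + 420x + 140
image of x^8: 672x^5 + 840x^4 + 2240x^3 + 1680x^2 + 1120x + 252
the matrix is upper triangular; its diagonal is (0, 0, 0, 0, 0, 0, 0, 0, 0)
for a triangular matrix the eigenvalues are the diagonal entries, with algebraic multiplicity their repetition count


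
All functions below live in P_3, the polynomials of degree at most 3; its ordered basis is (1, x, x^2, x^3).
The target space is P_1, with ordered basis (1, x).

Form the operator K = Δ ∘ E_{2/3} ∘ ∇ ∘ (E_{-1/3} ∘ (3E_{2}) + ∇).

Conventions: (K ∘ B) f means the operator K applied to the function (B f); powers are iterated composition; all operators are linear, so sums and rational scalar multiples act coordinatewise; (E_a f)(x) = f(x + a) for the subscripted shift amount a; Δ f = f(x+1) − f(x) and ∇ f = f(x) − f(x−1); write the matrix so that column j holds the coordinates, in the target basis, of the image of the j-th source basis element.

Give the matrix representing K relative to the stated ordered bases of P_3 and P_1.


the matrix is [[0, 0, 6, 48]; [0, 0, 0, 18]] (rows listed top to bottom)

image of 1: 0
image of x: 0
image of x^2: 6
image of x^3: 18x + 48
each image's coordinates form column j of the matrix


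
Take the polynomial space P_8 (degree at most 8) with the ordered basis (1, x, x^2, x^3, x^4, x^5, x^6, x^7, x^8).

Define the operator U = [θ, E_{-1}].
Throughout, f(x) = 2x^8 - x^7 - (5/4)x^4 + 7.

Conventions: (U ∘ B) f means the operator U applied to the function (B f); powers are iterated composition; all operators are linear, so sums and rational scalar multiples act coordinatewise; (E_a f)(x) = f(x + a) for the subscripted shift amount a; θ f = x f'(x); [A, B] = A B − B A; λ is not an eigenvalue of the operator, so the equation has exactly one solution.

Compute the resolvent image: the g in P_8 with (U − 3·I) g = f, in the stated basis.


write g with unknown coordinates in the stated basis and equate coefficients in (U − 3·I) g = f
solving from the highest basis element down gives g = -(2/3)x^8 - (13/9)x^7 + (245/27)x^6 + (28/27)x^5 - (24925/324)x^4 + (18755/243)x^3 + (48737/243)x^2 - (172601/729)x - 116399/2187
check: U g = -(16/3)x^7 + (245/9)x^6 + (28/9)x^5 - (6265/27)x^4 + (18755/81)x^3 + (48737/81)x^2 - (172601/243)x - 111296/729
so U g − 3·g = 2x^8 - x^7 - (5/4)x^4 + 7 = f ✓

the result is g(x) = -(2/3)x^8 - (13/9)x^7 + (245/27)x^6 + (28/27)x^5 - (24925/324)x^4 + (18755/243)x^3 + (48737/243)x^2 - (172601/729)x - 116399/2187


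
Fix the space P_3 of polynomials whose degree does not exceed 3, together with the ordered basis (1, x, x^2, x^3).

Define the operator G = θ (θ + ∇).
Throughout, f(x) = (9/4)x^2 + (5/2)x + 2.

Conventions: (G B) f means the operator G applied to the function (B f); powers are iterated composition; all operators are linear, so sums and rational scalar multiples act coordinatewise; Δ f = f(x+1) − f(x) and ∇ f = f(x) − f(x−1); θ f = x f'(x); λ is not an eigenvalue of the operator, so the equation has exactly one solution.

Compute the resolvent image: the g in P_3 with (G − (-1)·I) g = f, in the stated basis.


the result is g(x) = (9/20)x^2 + (4/5)x + 2

write g with unknown coordinates in the stated basis and equate coefficients in (G − (-1)·I) g = f
solving from the highest basis element down gives g = (9/20)x^2 + (4/5)x + 2
check: G g = (9/5)x^2 + (17/10)x
so G g − (-1)·g = (9/4)x^2 + (5/2)x + 2 = f ✓


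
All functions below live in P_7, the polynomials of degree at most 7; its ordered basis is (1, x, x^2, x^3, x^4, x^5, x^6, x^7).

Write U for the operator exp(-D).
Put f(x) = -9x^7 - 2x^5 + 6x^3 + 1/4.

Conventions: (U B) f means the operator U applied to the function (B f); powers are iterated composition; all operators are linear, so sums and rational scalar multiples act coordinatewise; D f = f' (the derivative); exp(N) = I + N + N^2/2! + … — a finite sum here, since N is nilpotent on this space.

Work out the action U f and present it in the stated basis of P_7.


order-1 term: 63x^6 + 10x^4 - 18x^2
order-2 term: -189x^5 - 20x^3 + 18x
order-3 term: 315x^4 + 20x^2 - 6
order-4 term: -315x^3 - 10x
order-5 term: 189x^2 + 2
order-6 term: -63x
order-7 term: 9
the series for exp(-D) f terminates at order 7
exp(-D) f = -9x^7 + 63x^6 - 191x^5 + 325x^4 - 329x^3 + 191x^2 - 55x + 21/4

the image equals g(x) = -9x^7 + 63x^6 - 191x^5 + 325x^4 - 329x^3 + 191x^2 - 55x + 21/4


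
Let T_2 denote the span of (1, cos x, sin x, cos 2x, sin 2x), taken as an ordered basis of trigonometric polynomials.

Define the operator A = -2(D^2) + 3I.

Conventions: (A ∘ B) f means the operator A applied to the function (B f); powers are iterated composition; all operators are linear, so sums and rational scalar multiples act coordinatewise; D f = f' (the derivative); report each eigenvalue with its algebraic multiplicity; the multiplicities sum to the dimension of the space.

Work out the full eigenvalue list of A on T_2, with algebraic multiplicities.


λ = 3 (multiplicity 1), λ = 5 (multiplicity 2), λ = 11 (multiplicity 2)

image of 1: 3
image of cos x: 5cos x
image of sin x: 5sin x
image of cos 2x: 11cos 2x
image of sin 2x: 11sin 2x
the matrix is diagonal; its diagonal is (3, 5, 5, 11, 11)
for a triangular matrix the eigenvalues are the diagonal entries, with algebraic multiplicity their repetition count


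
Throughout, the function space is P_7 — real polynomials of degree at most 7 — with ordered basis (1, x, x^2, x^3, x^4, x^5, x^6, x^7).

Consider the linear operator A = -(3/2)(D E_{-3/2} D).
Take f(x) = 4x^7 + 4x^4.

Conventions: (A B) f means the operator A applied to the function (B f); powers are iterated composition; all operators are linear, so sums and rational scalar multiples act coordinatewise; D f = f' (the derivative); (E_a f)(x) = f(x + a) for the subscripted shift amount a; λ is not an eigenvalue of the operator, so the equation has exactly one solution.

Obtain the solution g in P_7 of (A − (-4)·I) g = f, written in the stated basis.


g(x) = x^7 + (63/4)x^5 - (937/8)x^4 + (945/2)x^3 - (25443/16)x^2 + (245781/64)x - 574911/128

write g with unknown coordinates in the stated basis and equate coefficients in (A − (-4)·I) g = f
solving from the highest basis element down gives g = x^7 + (63/4)x^5 - (937/8)x^4 + (945/2)x^3 - (25443/16)x^2 + (245781/64)x - 574911/128
check: A g = -63x^5 + (945/2)x^4 - 1890x^3 + (25443/4)x^2 - (245781/16)x + 574911/32
so A g − (-4)·g = 4x^7 + 4x^4 = f ✓


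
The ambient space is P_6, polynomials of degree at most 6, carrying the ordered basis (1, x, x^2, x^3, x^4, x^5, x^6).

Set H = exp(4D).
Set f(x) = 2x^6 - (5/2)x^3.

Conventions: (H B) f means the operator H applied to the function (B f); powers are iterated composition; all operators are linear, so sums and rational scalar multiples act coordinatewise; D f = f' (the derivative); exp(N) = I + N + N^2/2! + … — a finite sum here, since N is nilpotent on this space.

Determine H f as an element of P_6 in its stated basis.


order-1 term: 48x^5 - 30x^2
order-2 term: 480x^4 - 120x
order-3 term: 2560x^3 - 160
order-4 term: 7680x^2
order-5 term: 12288x
order-6 term: 8192
the series for exp(4D) f terminates at order 6
exp(4D) f = 2x^6 + 48x^5 + 480x^4 + (5115/2)x^3 + 7650x^2 + 12168x + 8032

g(x) = 2x^6 + 48x^5 + 480x^4 + (5115/2)x^3 + 7650x^2 + 12168x + 8032


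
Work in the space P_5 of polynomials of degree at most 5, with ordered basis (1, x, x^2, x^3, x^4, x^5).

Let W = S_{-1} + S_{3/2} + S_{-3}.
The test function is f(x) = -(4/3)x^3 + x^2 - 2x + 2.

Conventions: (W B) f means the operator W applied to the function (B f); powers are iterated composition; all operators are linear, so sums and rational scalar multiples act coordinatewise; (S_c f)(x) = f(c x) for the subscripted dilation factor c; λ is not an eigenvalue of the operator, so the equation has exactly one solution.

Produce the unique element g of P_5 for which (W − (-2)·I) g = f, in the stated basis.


write g with unknown coordinates in the stated basis and equate coefficients in (W − (-2)·I) g = f
solving from the highest basis element down gives g = (32/543)x^3 + (4/57)x^2 + 4x + 2/5
check: W g = -(788/543)x^3 + (49/57)x^2 - 10x + 6/5
so W g − (-2)·g = -(4/3)x^3 + x^2 - 2x + 2 = f ✓

the image equals g(x) = (32/543)x^3 + (4/57)x^2 + 4x + 2/5


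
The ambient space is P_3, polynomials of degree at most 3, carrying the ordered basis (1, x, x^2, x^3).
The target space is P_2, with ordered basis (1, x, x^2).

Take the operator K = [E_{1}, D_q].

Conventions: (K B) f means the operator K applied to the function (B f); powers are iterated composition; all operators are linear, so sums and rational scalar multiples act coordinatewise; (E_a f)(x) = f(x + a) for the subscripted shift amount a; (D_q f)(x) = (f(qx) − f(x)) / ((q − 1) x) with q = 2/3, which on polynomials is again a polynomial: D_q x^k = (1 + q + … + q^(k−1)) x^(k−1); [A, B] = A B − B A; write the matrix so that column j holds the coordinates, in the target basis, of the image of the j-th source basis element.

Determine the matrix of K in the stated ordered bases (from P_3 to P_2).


image of 1: 0
image of x: 0
image of x^2: -1/3
image of x^3: -(7/9)x - 8/9
each image's coordinates form column j of the matrix

the matrix is [[0, 0, -1/3, -8/9]; [0, 0, 0, -7/9]; [0, 0, 0, 0]] (rows listed top to bottom)


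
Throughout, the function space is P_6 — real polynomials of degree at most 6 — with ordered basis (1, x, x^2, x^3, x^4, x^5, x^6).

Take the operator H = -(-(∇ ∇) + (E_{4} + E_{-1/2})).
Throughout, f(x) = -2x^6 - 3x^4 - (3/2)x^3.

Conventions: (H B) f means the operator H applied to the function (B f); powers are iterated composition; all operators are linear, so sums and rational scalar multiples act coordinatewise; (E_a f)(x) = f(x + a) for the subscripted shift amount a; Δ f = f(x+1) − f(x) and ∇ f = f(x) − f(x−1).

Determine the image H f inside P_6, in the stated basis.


∇ f = -12x^5 + 30x^4 - 52x^3 + (87/2)x^2 - (39/2)x + 7/2
∇ ∇ f = -60x^4 + 240x^3 - 456x^2 + 423x - 157
(-(∇ ∇)) f = 60x^4 - 240x^3 + 456x^2 - 423x + 157
E_{4} f = -2x^6 - 48x^5 - 483x^4 - (5219/2)x^3 - 7986x^2 - 13128x - 9056
E_{-1/2} f = -2x^6 + 6x^5 - (21/2)x^4 + (19/2)x^3 - (33/8)x^2 + (3/4)x - 1/32
(E_{4} + E_{-1/2}) f = -4x^6 - 42x^5 - (987/2)x^4 - 2600x^3 - (63921/8)x^2 - (52509/4)x - 289793/32
(-(∇ ∇) + (E_{4} + E_{-1/2})) f = -4x^6 - 42x^5 - (867/2)x^4 - 2840x^3 - (60273/8)x^2 - (54201/4)x - 284769/32
(-(-(∇ ∇) + (E_{4} + E_{-1/2}))) f = 4x^6 + 42x^5 + (867/2)x^4 + 2840x^3 + (60273/8)x^2 + (54201/4)x + 284769/32

the result is g(x) = 4x^6 + 42x^5 + (867/2)x^4 + 2840x^3 + (60273/8)x^2 + (54201/4)x + 284769/32


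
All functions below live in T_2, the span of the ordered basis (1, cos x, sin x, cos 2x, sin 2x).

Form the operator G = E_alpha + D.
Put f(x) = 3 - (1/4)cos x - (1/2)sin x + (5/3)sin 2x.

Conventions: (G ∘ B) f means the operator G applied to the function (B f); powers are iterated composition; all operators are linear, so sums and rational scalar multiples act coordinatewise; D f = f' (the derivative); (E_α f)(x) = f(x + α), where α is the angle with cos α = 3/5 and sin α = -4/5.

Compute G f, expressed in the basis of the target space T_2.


g(x) = 3 - (1/4)cos x - (1/4)sin x + (26/15)cos 2x - (7/15)sin 2x

E_alpha f = 3 + (1/4)cos x - (1/2)sin x - (8/5)cos 2x - (7/15)sin 2x
D f = -(1/2)cos x + (1/4)sin x + (10/3)cos 2x
(E_alpha + D) f = 3 - (1/4)cos x - (1/4)sin x + (26/15)cos 2x - (7/15)sin 2x


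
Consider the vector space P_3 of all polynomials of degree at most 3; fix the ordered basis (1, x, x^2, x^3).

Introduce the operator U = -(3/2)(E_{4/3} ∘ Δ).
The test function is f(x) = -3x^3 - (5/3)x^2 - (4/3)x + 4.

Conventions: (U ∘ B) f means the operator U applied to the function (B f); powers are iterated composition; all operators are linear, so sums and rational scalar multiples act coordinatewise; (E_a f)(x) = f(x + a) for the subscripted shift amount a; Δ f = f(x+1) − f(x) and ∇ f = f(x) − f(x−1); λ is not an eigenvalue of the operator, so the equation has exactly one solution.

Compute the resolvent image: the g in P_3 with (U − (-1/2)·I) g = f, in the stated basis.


write g with unknown coordinates in the stated basis and equate coefficients in (U − (-1/2)·I) g = f
solving from the highest basis element down gives g = -6x^3 - (172/3)x^2 - (1634/3)x - 7328/3
check: U g = 27x^2 + 271x + 3676/3
so U g − (-1/2)·g = -3x^3 - (5/3)x^2 - (4/3)x + 4 = f ✓

g(x) = -6x^3 - (172/3)x^2 - (1634/3)x - 7328/3


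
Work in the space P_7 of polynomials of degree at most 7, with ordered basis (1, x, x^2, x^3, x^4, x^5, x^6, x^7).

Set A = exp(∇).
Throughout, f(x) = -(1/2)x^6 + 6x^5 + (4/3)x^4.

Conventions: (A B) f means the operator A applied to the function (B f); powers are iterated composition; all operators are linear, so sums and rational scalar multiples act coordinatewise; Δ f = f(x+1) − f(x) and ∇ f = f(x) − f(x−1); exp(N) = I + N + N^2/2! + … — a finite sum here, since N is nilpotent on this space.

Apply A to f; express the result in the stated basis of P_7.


g(x) = -(1/2)x^6 + 3x^5 + (94/3)x^4 + (46/3)x^3 - (135/2)x^2 + (56/3)x + 107/6

order-1 term: -3x^5 + (75/2)x^4 - (194/3)x^3 + (119/2)x^2 - (83/3)x + 31/6
order-2 term: -(15/2)x^4 + 90x^3 - (449/2)x^2 + 239x - 577/6
order-3 term: -10x^3 + 105x^2 - (749/3)x + 187
order-4 term: -(15/2)x^2 + 60x - 547/6
order-5 term: -3x + 27/2
order-6 term: -1/2
the series for exp(∇) f terminates at order 6
exp(∇) f = -(1/2)x^6 + 3x^5 + (94/3)x^4 + (46/3)x^3 - (135/2)x^2 + (56/3)x + 107/6


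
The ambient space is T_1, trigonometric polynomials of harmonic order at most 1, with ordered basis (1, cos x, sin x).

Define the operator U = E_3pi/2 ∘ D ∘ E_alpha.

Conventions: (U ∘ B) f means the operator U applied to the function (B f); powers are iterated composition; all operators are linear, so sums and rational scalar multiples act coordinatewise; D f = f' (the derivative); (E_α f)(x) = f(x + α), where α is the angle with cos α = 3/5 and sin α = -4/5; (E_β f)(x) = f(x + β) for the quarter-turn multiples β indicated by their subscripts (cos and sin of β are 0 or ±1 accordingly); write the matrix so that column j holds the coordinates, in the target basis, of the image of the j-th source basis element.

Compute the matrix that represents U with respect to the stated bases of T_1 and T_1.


image of 1: 0
image of cos x: (3/5)cos x + (4/5)sin x
image of sin x: -(4/5)cos x + (3/5)sin x
each image's coordinates form column j of the matrix

the matrix is [[0, 0, 0]; [0, 3/5, -4/5]; [0, 4/5, 3/5]] (rows listed top to bottom)


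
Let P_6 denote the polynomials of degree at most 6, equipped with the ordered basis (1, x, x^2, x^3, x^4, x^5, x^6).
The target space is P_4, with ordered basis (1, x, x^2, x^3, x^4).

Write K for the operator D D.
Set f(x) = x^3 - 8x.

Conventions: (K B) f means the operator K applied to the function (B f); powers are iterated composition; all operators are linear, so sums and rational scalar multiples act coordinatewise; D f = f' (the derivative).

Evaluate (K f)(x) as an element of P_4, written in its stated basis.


D f = 3x^2 - 8
D D f = 6x

the image equals g(x) = 6x


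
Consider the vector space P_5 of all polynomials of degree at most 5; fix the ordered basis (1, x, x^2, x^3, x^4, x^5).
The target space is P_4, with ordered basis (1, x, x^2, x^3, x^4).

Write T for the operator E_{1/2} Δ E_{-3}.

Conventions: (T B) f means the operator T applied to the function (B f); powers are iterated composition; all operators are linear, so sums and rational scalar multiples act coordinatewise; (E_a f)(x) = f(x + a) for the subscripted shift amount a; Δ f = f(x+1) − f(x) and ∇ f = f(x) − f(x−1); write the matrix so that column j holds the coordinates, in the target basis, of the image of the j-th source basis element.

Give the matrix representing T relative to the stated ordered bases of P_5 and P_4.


the matrix is [[0, 1, -4, 49/4, -34, 1441/16]; [0, 0, 2, -12, 49, -170]; [0, 0, 0, 3, -24, 245/2]; [0, 0, 0, 0, 4, -40]; [0, 0, 0, 0, 0, 5]] (rows listed top to bottom)

image of 1: 0
image of x: 1
image of x^2: 2x - 4
image of x^3: 3x^2 - 12x + 49/4
image of x^4: 4x^3 - 24x^2 + 49x - 34
image of x^5: 5x^4 - 40x^3 + (245/2)x^2 - 170x + 1441/16
each image's coordinates form column j of the matrix


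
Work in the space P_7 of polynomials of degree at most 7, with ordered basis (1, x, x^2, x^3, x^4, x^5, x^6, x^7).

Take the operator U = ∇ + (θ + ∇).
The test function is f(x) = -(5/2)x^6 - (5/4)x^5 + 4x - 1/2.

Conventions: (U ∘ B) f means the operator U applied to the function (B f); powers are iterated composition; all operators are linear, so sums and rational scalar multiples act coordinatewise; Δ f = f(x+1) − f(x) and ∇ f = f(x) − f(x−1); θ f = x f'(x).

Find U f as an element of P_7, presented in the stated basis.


∇ f = -15x^5 + (125/4)x^4 - (75/2)x^3 + 25x^2 - (35/4)x + 21/4
θ f = -15x^6 - (25/4)x^5 + 4x
∇ f = -15x^5 + (125/4)x^4 - (75/2)x^3 + 25x^2 - (35/4)x + 21/4
(θ + ∇) f = -15x^6 - (85/4)x^5 + (125/4)x^4 - (75/2)x^3 + 25x^2 - (19/4)x + 21/4
(∇ + (θ + ∇)) f = -15x^6 - (145/4)x^5 + (125/2)x^4 - 75x^3 + 50x^2 - (27/2)x + 21/2

the image equals g(x) = -15x^6 - (145/4)x^5 + (125/2)x^4 - 75x^3 + 50x^2 - (27/2)x + 21/2


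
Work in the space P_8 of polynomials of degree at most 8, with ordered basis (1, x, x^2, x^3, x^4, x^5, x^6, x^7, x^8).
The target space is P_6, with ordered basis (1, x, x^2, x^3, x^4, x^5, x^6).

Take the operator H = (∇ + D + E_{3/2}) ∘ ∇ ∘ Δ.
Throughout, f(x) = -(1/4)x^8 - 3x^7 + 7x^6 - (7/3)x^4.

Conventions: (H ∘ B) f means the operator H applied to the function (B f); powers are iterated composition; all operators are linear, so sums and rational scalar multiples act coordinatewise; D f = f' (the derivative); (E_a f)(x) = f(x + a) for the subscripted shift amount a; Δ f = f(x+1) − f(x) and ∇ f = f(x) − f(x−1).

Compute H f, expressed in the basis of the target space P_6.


Δ f = -2x^7 - 28x^6 - 35x^5 - (35/2)x^4 + (35/3)x^3 + 21x^2 + (29/3)x + 17/12
∇ Δ f = -14x^6 - 126x^5 + 175x^4 - 210x^3 + 168x^2 - 42x + 53/6
∇ (∇ ∘ Δ) f = -84x^5 - 420x^4 + 1680x^3 - 2730x^2 + 2212x - 707
D (∇ ∘ Δ) f = -84x^5 - 630x^4 + 700x^3 - 630x^2 + 336x - 42
E_{3/2} (∇ ∘ Δ) f = -14x^6 - 252x^5 - (2485/2)x^4 - 2940x^3 - (29841/8)x^2 - (9681/4)x - 59065/96
(∇ + D + E_{3/2}) (∇ ∘ Δ) f = -14x^6 - 420x^5 - (4585/2)x^4 - 560x^3 - (56721/8)x^2 + (511/4)x - 130969/96

the image equals g(x) = -14x^6 - 420x^5 - (4585/2)x^4 - 560x^3 - (56721/8)x^2 + (511/4)x - 130969/96


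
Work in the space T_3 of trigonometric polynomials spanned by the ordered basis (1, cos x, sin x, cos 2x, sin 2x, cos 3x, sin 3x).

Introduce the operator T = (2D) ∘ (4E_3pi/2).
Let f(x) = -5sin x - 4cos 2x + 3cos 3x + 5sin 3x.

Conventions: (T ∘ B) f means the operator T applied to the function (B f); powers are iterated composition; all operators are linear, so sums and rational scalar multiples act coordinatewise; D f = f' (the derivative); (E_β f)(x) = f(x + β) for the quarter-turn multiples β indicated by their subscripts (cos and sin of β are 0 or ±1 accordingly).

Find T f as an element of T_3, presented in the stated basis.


the result is g(x) = -40sin x - 64sin 2x - 72cos 3x - 120sin 3x

E_3pi/2 f = 5cos x + 4cos 2x + 5cos 3x - 3sin 3x
(4E_3pi/2) f = 20cos x + 16cos 2x + 20cos 3x - 12sin 3x
D (4E_3pi/2) f = -20sin x - 32sin 2x - 36cos 3x - 60sin 3x
(2D) (4E_3pi/2) f = -40sin x - 64sin 2x - 72cos 3x - 120sin 3x


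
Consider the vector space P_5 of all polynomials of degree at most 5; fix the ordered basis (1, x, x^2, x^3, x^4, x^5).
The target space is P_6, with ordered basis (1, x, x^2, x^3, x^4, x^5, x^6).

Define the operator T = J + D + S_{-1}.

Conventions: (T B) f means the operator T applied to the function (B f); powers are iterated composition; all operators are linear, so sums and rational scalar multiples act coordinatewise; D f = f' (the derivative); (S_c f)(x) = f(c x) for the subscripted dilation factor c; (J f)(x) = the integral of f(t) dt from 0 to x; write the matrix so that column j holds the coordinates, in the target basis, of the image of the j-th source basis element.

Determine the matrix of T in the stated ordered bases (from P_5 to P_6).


the matrix is [[1, 1, 0, 0, 0, 0]; [1, -1, 2, 0, 0, 0]; [0, 1/2, 1, 3, 0, 0]; [0, 0, 1/3, -1, 4, 0]; [0, 0, 0, 1/4, 1, 5]; [0, 0, 0, 0, 1/5, -1]; [0, 0, 0, 0, 0, 1/6]] (rows listed top to bottom)

image of 1: x + 1
image of x: (1/2)x^2 - x + 1
image of x^2: (1/3)x^3 + x^2 + 2x
image of x^3: (1/4)x^4 - x^3 + 3x^2
image of x^4: (1/5)x^5 + x^4 + 4x^3
image of x^5: (1/6)x^6 - x^5 + 5x^4
each image's coordinates form column j of the matrix


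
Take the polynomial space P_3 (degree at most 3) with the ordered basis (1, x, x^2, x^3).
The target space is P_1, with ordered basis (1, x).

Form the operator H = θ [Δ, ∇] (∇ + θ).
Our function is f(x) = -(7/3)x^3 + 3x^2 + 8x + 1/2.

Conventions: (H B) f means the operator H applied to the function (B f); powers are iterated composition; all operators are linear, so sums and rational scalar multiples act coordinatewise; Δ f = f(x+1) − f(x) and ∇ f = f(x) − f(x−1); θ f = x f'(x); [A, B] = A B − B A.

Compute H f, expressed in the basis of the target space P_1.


g(x) = 0

∇ f = -7x^2 + 13x + 8/3
θ f = -7x^3 + 6x^2 + 8x
(∇ + θ) f = -7x^3 - x^2 + 21x + 8/3
∇ (∇ + θ) f = -21x^2 + 19x + 15
Δ ∇ (∇ + θ) f = -42x - 2
Δ (∇ + θ) f = -21x^2 - 23x + 13
∇ Δ (∇ + θ) f = -42x - 2
[Δ, ∇] (∇ + θ) f = 0
θ [Δ, ∇] (∇ + θ) f = 0


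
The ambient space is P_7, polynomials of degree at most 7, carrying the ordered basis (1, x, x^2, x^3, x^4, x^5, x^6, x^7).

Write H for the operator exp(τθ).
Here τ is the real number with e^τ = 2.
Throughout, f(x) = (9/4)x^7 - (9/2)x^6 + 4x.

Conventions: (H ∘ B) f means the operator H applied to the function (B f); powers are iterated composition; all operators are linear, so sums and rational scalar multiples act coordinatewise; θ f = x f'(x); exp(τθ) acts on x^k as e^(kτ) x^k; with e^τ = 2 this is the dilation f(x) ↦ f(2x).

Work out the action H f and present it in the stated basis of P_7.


the image equals g(x) = 288x^7 - 288x^6 + 8x

exp(τθ) x^k = e^(kτ) x^k; with e^τ = 2 this sends x^k to 2^k x^k
x ↦ 2 x
x^6 ↦ 64 x^6
x^7 ↦ 128 x^7
applying this coordinatewise to f: exp(τθ) f = 288x^7 - 288x^6 + 8x


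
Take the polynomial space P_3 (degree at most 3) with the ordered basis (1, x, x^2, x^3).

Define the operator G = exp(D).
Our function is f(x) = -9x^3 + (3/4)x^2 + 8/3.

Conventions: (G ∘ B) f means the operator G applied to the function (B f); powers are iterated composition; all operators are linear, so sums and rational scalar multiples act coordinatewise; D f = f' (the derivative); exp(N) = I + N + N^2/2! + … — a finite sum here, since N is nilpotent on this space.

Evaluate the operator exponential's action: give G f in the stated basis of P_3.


the result is g(x) = -9x^3 - (105/4)x^2 - (51/2)x - 67/12

order-1 term: -27x^2 + (3/2)x
order-2 term: -27x + 3/4
order-3 term: -9
the series for exp(D) f terminates at order 3
exp(D) f = -9x^3 - (105/4)x^2 - (51/2)x - 67/12


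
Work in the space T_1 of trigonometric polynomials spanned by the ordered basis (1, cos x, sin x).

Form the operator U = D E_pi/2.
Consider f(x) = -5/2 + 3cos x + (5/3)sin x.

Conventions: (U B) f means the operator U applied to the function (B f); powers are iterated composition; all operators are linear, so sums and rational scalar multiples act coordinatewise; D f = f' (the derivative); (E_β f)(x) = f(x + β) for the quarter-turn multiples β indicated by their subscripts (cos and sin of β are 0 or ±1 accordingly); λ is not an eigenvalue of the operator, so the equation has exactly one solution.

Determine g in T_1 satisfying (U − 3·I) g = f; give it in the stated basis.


write g with unknown coordinates in the stated basis and equate coefficients in (U − 3·I) g = f
solving from the highest basis element down gives g = 5/6 - (3/4)cos x - (5/12)sin x
check: U g = (3/4)cos x + (5/12)sin x
so U g − 3·g = -5/2 + 3cos x + (5/3)sin x = f ✓

g(x) = 5/6 - (3/4)cos x - (5/12)sin x


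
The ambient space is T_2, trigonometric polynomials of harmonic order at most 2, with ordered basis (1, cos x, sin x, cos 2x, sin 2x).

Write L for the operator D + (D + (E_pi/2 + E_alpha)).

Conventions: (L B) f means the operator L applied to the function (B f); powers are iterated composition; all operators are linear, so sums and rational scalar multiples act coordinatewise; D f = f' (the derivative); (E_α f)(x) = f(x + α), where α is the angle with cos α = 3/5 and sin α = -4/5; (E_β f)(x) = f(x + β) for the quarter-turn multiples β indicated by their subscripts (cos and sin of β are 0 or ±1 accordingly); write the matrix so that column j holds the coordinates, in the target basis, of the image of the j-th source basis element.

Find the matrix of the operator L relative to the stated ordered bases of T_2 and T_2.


image of 1: 2
image of cos x: (3/5)cos x - (11/5)sin x
image of sin x: (11/5)cos x + (3/5)sin x
image of cos 2x: -(32/25)cos 2x - (76/25)sin 2x
image of sin 2x: (76/25)cos 2x - (32/25)sin 2x
each image's coordinates form column j of the matrix

the matrix is [[2, 0, 0, 0, 0]; [0, 3/5, 11/5, 0, 0]; [0, -11/5, 3/5, 0, 0]; [0, 0, 0, -32/25, 76/25]; [0, 0, 0, -76/25, -32/25]] (rows listed top to bottom)


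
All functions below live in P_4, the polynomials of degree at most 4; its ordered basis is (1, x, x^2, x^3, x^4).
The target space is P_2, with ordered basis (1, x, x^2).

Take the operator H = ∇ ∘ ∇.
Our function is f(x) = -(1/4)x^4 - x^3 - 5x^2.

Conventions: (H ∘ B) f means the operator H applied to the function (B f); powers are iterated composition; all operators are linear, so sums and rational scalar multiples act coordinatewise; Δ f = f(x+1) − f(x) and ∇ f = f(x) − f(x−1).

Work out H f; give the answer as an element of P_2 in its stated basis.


∇ f = -x^3 - (3/2)x^2 - 8x + 17/4
∇ ∇ f = -3x^2 - 15/2

the image equals g(x) = -3x^2 - 15/2


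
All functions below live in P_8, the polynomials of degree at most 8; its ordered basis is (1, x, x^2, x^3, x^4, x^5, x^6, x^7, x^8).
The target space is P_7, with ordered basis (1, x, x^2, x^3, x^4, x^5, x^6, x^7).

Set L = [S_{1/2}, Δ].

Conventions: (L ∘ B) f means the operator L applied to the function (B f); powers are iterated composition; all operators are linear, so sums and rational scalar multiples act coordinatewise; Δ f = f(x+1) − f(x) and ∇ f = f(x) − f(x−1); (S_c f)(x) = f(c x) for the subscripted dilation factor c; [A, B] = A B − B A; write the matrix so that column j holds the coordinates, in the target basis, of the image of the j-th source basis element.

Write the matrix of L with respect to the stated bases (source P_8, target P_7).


image of 1: 0
image of x: 1/2
image of x^2: (1/2)x + 3/4
image of x^3: (3/8)x^2 + (9/8)x + 7/8
image of x^4: (1/4)x^3 + (9/8)x^2 + (7/4)x + 15/16
image of x^5: (5/32)x^4 + (15/16)x^3 + (35/16)x^2 + (75/32)x + 31/32
image of x^6: (3/32)x^5 + (45/64)x^4 + (35/16)x^3 + (225/64)x^2 + (93/32)x + 63/64
image of x^7: (7/128)x^6 + (63/128)x^5 + (245/128)x^4 + (525/128)x^3 + (651/128)x^2 + (441/128)x + 127/128
image of x^8: (1/32)x^7 + (21/64)x^6 + (49/32)x^5 + (525/128)x^4 + (217/32)x^3 + (441/64)x^2 + (127/32)x + 255/256
each image's coordinates form column j of the matrix

the matrix is [[0, 1/2, 3/4, 7/8, 15/16, 31/32, 63/64, 127/128, 255/256]; [0, 0, 1/2, 9/8, 7/4, 75/32, 93/32, 441/128, 127/32]; [0, 0, 0, 3/8, 9/8, 35/16, 225/64, 651/128, 441/64]; [0, 0, 0, 0, 1/4, 15/16, 35/16, 525/128, 217/32]; [0, 0, 0, 0, 0, 5/32, 45/64, 245/128, 525/128]; [0, 0, 0, 0, 0, 0, 3/32, 63/128, 49/32]; [0, 0, 0, 0, 0, 0, 0, 7/128, 21/64]; [0, 0, 0, 0, 0, 0, 0, 0, 1/32]] (rows listed top to bottom)


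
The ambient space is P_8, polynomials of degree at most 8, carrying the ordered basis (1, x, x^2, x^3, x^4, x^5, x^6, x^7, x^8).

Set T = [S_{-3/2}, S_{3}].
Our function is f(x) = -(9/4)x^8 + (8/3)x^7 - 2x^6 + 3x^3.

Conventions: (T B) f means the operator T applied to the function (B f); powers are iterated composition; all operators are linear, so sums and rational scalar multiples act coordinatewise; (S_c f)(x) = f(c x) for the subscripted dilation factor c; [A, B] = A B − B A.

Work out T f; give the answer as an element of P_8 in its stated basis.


the result is g(x) = 0

S_{3} f = -(59049/4)x^8 + 5832x^7 - 1458x^6 + 81x^3
S_{-3/2} S_{3} f = -(387420489/1024)x^8 - (1594323/16)x^7 - (531441/32)x^6 - (2187/8)x^3
S_{-3/2} f = -(59049/1024)x^8 - (729/16)x^7 - (729/32)x^6 - (81/8)x^3
S_{3} S_{-3/2} f = -(387420489/1024)x^8 - (1594323/16)x^7 - (531441/32)x^6 - (2187/8)x^3
[S_{-3/2}, S_{3}] f = 0


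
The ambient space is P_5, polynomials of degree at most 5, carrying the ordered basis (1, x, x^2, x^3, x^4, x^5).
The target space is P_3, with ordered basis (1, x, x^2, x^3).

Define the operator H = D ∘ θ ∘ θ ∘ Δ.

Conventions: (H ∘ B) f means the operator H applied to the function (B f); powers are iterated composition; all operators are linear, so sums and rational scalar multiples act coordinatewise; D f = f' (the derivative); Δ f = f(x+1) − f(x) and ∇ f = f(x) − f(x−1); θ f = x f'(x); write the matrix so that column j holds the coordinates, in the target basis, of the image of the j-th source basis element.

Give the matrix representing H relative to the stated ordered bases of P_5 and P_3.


the matrix is [[0, 0, 2, 3, 4, 5]; [0, 0, 0, 24, 48, 80]; [0, 0, 0, 0, 108, 270]; [0, 0, 0, 0, 0, 320]] (rows listed top to bottom)

image of 1: 0
image of x: 0
image of x^2: 2
image of x^3: 24x + 3
image of x^4: 108x^2 + 48x + 4
image of x^5: 320x^3 + 270x^2 + 80x + 5
each image's coordinates form column j of the matrix


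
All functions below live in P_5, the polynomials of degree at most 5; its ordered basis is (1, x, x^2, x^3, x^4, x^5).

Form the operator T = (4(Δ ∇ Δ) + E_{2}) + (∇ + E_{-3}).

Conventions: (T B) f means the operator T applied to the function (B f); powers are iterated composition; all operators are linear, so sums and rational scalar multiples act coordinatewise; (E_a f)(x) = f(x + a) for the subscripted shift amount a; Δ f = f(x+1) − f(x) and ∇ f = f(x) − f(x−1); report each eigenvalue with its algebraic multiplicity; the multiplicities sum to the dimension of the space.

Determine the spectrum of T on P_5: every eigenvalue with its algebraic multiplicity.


image of 1: 2
image of x: 2x
image of x^2: 2x^2 + 12
image of x^3: 2x^3 + 36x + 6
image of x^4: 2x^4 + 72x^2 + 24x + 144
image of x^5: 2x^5 + 120x^3 + 60x^2 + 720x - 90
the matrix is upper triangular; its diagonal is (2, 2, 2, 2, 2, 2)
for a triangular matrix the eigenvalues are the diagonal entries, with algebraic multiplicity their repetition count

λ = 2 (multiplicity 6)


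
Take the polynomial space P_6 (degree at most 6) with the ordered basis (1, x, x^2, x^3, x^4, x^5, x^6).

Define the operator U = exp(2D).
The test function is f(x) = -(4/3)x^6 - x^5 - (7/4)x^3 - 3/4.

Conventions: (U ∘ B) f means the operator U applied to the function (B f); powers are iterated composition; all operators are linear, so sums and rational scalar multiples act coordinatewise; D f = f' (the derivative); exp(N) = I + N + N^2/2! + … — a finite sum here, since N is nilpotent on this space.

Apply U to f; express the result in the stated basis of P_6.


order-1 term: -16x^5 - 10x^4 - (21/2)x^2
order-2 term: -80x^4 - 40x^3 - 21x
order-3 term: -(640/3)x^3 - 80x^2 - 14
order-4 term: -320x^2 - 80x
order-5 term: -256x - 32
order-6 term: -256/3
the series for exp(2D) f terminates at order 6
exp(2D) f = -(4/3)x^6 - 17x^5 - 90x^4 - (3061/12)x^3 - (821/2)x^2 - 357x - 1585/12

g(x) = -(4/3)x^6 - 17x^5 - 90x^4 - (3061/12)x^3 - (821/2)x^2 - 357x - 1585/12


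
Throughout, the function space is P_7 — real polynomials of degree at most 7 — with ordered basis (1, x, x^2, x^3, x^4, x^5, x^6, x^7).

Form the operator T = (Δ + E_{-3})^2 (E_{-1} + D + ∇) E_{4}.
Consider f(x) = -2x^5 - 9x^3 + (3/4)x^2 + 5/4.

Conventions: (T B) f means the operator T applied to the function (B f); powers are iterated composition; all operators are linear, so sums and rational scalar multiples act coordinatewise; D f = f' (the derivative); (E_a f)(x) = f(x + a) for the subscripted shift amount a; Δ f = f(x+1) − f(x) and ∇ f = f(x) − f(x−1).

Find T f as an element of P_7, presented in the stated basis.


g(x) = -2x^5 - 10x^4 - 249x^3 - (5865/4)x^2 - (10485/2)x - 37111/4

E_{4} f = -2x^5 - 40x^4 - 329x^3 - (5549/4)x^2 - 2986x - 10443/4
E_{-1} E_{4} f = -2x^5 - 30x^4 - 189x^3 - (2481/4)x^2 - (2097/2)x - 721
D E_{4} f = -10x^4 - 160x^3 - 987x^2 - (5549/2)x - 2986
∇ E_{4} f = -10x^4 - 140x^3 - 767x^2 - (3875/2)x - 7559/4
(E_{-1} + D + ∇) E_{4} f = -2x^5 - 50x^4 - 489x^3 - (9497/4)x^2 - (11521/2)x - 22387/4
Δ ((E_{-1} + D + ∇) E_{4}) f = -10x^4 - 220x^3 - 1787x^2 - (12851/2)x - 34703/4
E_{-3} ((E_{-1} + D + ∇) E_{4}) f = -2x^5 - 20x^4 - 69x^3 - (533/4)x^2 - 128x - 89/2
(Δ + E_{-3}) ((E_{-1} + D + ∇) E_{4}) f = -2x^5 - 30x^4 - 289x^3 - (7681/4)x^2 - (13107/2)x - 34881/4
Δ (Δ + E_{-3}) ((E_{-1} + D + ∇) E_{4}) f = -10x^4 - 140x^3 - 1067x^2 - (9675/2)x - 35179/4
E_{-3} (Δ + E_{-3}) ((E_{-1} + D + ∇) E_{4}) f = -2x^5 - 109x^3 - (1597/4)x^2 - 405x - 483
(Δ + E_{-3}) (Δ + E_{-3}) ((E_{-1} + D + ∇) E_{4}) f = -2x^5 - 10x^4 - 249x^3 - (5865/4)x^2 - (10485/2)x - 37111/4


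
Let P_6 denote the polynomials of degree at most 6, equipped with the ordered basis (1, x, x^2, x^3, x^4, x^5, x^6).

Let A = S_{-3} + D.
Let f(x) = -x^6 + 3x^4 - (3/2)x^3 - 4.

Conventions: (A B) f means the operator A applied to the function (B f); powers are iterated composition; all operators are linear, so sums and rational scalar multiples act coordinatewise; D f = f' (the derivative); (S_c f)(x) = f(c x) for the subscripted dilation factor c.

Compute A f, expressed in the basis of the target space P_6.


the result is g(x) = -729x^6 - 6x^5 + 243x^4 + (105/2)x^3 - (9/2)x^2 - 4

S_{-3} f = -729x^6 + 243x^4 + (81/2)x^3 - 4
D f = -6x^5 + 12x^3 - (9/2)x^2
(S_{-3} + D) f = -729x^6 - 6x^5 + 243x^4 + (105/2)x^3 - (9/2)x^2 - 4


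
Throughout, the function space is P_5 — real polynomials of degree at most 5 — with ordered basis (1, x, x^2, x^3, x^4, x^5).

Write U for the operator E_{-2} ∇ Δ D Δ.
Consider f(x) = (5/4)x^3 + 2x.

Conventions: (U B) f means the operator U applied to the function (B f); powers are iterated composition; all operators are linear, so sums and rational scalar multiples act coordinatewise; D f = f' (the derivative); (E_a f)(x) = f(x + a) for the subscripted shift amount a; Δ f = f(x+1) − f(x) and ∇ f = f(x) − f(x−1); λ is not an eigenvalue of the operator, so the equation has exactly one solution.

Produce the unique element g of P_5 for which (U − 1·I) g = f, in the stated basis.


write g with unknown coordinates in the stated basis and equate coefficients in (U − 1·I) g = f
solving from the highest basis element down gives g = -(5/4)x^3 - 2x
check: U g = 0
so U g − 1·g = (5/4)x^3 + 2x = f ✓

the result is g(x) = -(5/4)x^3 - 2x


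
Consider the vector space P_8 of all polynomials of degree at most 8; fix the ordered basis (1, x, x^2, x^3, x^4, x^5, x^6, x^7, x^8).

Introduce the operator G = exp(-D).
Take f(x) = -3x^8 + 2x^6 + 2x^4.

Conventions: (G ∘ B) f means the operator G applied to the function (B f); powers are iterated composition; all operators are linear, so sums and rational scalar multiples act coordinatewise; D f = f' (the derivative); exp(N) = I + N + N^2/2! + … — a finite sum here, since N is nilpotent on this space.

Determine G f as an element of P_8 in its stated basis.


order-1 term: 24x^7 - 12x^5 - 8x^3
order-2 term: -84x^6 + 30x^4 + 12x^2
order-3 term: 168x^5 - 40x^3 - 8x
order-4 term: -210x^4 + 30x^2 + 2
order-5 term: 168x^3 - 12x
order-6 term: -84x^2 + 2
order-7 term: 24x
order-8 term: -3
the series for exp(-D) f terminates at order 8
exp(-D) f = -3x^8 + 24x^7 - 82x^6 + 156x^5 - 178x^4 + 120x^3 - 42x^2 + 4x + 1

the image equals g(x) = -3x^8 + 24x^7 - 82x^6 + 156x^5 - 178x^4 + 120x^3 - 42x^2 + 4x + 1


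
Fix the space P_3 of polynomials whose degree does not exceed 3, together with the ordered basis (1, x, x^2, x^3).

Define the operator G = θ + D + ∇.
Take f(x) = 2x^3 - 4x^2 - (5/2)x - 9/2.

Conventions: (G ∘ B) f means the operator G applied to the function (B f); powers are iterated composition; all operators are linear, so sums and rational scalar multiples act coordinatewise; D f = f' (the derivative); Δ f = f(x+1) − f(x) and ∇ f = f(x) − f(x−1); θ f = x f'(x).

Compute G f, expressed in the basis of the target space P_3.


the result is g(x) = 6x^3 + 4x^2 - (49/2)x + 1

θ f = 6x^3 - 8x^2 - (5/2)x
D f = 6x^2 - 8x - 5/2
∇ f = 6x^2 - 14x + 7/2
(θ + D + ∇) f = 6x^3 + 4x^2 - (49/2)x + 1


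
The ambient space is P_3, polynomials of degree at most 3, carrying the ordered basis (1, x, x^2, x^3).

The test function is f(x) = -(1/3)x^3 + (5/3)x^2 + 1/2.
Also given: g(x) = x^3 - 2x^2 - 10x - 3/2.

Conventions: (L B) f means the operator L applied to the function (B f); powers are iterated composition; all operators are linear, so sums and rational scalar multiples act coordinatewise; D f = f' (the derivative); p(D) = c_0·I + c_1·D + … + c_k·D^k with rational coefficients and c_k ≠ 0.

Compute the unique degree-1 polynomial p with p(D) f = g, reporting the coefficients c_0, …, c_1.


p(D) = -3·I − 3·D, i.e. c_0 = -3, c_1 = -3

D^0 f = -(1/3)x^3 + (5/3)x^2 + 1/2
D^1 f = -x^2 + (10/3)x
matching coefficients of g against c_0 f + c_1 Df + … from the top degree down determines the c_i
solution: c_0 = -3, c_1 = -3


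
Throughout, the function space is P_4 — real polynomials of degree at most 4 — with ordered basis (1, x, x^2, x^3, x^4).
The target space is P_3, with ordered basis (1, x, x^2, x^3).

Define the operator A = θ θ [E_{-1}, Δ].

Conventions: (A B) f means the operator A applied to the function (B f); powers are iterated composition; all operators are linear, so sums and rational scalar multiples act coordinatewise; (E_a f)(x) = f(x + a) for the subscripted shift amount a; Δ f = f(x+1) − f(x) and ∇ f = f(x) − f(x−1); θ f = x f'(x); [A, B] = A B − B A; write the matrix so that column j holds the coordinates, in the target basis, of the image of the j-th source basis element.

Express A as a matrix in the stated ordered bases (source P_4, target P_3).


image of 1: 0
image of x: 0
image of x^2: 0
image of x^3: 0
image of x^4: 0
each image's coordinates form column j of the matrix

the matrix is [[0, 0, 0, 0, 0]; [0, 0, 0, 0, 0]; [0, 0, 0, 0, 0]; [0, 0, 0, 0, 0]] (rows listed top to bottom)
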